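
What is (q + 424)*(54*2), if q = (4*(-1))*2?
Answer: 44928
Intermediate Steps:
q = -8 (q = -4*2 = -8)
(q + 424)*(54*2) = (-8 + 424)*(54*2) = 416*108 = 44928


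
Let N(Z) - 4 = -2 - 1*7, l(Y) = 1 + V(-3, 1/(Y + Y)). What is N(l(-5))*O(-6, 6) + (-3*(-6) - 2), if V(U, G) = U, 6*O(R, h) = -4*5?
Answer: 98/3 ≈ 32.667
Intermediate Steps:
O(R, h) = -10/3 (O(R, h) = (-4*5)/6 = (1/6)*(-20) = -10/3)
l(Y) = -2 (l(Y) = 1 - 3 = -2)
N(Z) = -5 (N(Z) = 4 + (-2 - 1*7) = 4 + (-2 - 7) = 4 - 9 = -5)
N(l(-5))*O(-6, 6) + (-3*(-6) - 2) = -5*(-10/3) + (-3*(-6) - 2) = 50/3 + (18 - 2) = 50/3 + 16 = 98/3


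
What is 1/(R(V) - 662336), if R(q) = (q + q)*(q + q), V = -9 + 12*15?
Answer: -1/545372 ≈ -1.8336e-6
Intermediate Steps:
V = 171 (V = -9 + 180 = 171)
R(q) = 4*q² (R(q) = (2*q)*(2*q) = 4*q²)
1/(R(V) - 662336) = 1/(4*171² - 662336) = 1/(4*29241 - 662336) = 1/(116964 - 662336) = 1/(-545372) = -1/545372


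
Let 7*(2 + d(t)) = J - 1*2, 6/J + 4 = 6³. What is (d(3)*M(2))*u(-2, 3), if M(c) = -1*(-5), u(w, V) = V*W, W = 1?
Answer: -25395/742 ≈ -34.225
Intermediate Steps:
u(w, V) = V (u(w, V) = V*1 = V)
M(c) = 5
J = 3/106 (J = 6/(-4 + 6³) = 6/(-4 + 216) = 6/212 = 6*(1/212) = 3/106 ≈ 0.028302)
d(t) = -1693/742 (d(t) = -2 + (3/106 - 1*2)/7 = -2 + (3/106 - 2)/7 = -2 + (⅐)*(-209/106) = -2 - 209/742 = -1693/742)
(d(3)*M(2))*u(-2, 3) = -1693/742*5*3 = -8465/742*3 = -25395/742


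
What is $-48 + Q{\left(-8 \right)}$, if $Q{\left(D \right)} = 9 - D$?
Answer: $-31$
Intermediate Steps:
$-48 + Q{\left(-8 \right)} = -48 + \left(9 - -8\right) = -48 + \left(9 + 8\right) = -48 + 17 = -31$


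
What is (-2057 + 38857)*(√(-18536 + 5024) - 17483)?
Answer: -643374400 + 73600*I*√3378 ≈ -6.4337e+8 + 4.2777e+6*I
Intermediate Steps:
(-2057 + 38857)*(√(-18536 + 5024) - 17483) = 36800*(√(-13512) - 17483) = 36800*(2*I*√3378 - 17483) = 36800*(-17483 + 2*I*√3378) = -643374400 + 73600*I*√3378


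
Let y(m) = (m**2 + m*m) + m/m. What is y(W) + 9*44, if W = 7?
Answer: 495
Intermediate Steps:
y(m) = 1 + 2*m**2 (y(m) = (m**2 + m**2) + 1 = 2*m**2 + 1 = 1 + 2*m**2)
y(W) + 9*44 = (1 + 2*7**2) + 9*44 = (1 + 2*49) + 396 = (1 + 98) + 396 = 99 + 396 = 495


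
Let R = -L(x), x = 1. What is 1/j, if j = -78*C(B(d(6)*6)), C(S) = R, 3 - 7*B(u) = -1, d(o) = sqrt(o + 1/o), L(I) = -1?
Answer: -1/78 ≈ -0.012821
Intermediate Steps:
B(u) = 4/7 (B(u) = 3/7 - 1/7*(-1) = 3/7 + 1/7 = 4/7)
R = 1 (R = -1*(-1) = 1)
C(S) = 1
j = -78 (j = -78*1 = -78)
1/j = 1/(-78) = -1/78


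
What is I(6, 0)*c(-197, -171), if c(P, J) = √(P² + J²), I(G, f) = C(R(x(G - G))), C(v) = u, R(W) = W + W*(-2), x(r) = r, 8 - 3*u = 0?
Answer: 40*√2722/3 ≈ 695.64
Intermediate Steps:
u = 8/3 (u = 8/3 - ⅓*0 = 8/3 + 0 = 8/3 ≈ 2.6667)
R(W) = -W (R(W) = W - 2*W = -W)
C(v) = 8/3
I(G, f) = 8/3
c(P, J) = √(J² + P²)
I(6, 0)*c(-197, -171) = 8*√((-171)² + (-197)²)/3 = 8*√(29241 + 38809)/3 = 8*√68050/3 = 8*(5*√2722)/3 = 40*√2722/3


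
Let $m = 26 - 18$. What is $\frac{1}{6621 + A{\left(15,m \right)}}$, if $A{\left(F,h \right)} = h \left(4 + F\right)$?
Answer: $\frac{1}{6773} \approx 0.00014765$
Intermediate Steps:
$m = 8$
$\frac{1}{6621 + A{\left(15,m \right)}} = \frac{1}{6621 + 8 \left(4 + 15\right)} = \frac{1}{6621 + 8 \cdot 19} = \frac{1}{6621 + 152} = \frac{1}{6773}$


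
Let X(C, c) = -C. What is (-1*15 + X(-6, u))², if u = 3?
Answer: 81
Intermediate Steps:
(-1*15 + X(-6, u))² = (-1*15 - 1*(-6))² = (-15 + 6)² = (-9)² = 81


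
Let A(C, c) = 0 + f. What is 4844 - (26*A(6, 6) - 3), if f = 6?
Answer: 4691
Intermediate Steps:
A(C, c) = 6 (A(C, c) = 0 + 6 = 6)
4844 - (26*A(6, 6) - 3) = 4844 - (26*6 - 3) = 4844 - (156 - 3) = 4844 - 1*153 = 4844 - 153 = 4691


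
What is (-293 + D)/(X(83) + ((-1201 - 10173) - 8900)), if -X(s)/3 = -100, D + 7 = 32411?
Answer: -32111/19974 ≈ -1.6076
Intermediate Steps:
D = 32404 (D = -7 + 32411 = 32404)
X(s) = 300 (X(s) = -3*(-100) = 300)
(-293 + D)/(X(83) + ((-1201 - 10173) - 8900)) = (-293 + 32404)/(300 + ((-1201 - 10173) - 8900)) = 32111/(300 + (-11374 - 8900)) = 32111/(300 - 20274) = 32111/(-19974) = 32111*(-1/19974) = -32111/19974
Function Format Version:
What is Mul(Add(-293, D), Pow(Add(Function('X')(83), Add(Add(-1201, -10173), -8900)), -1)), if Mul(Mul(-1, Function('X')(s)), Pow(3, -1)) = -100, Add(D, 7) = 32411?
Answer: Rational(-32111, 19974) ≈ -1.6076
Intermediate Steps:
D = 32404 (D = Add(-7, 32411) = 32404)
Function('X')(s) = 300 (Function('X')(s) = Mul(-3, -100) = 300)
Mul(Add(-293, D), Pow(Add(Function('X')(83), Add(Add(-1201, -10173), -8900)), -1)) = Mul(Add(-293, 32404), Pow(Add(300, Add(Add(-1201, -10173), -8900)), -1)) = Mul(32111, Pow(Add(300, Add(-11374, -8900)), -1)) = Mul(32111, Pow(Add(300, -20274), -1)) = Mul(32111, Pow(-19974, -1)) = Mul(32111, Rational(-1, 19974)) = Rational(-32111, 19974)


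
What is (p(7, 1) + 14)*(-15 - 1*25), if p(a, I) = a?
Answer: -840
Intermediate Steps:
(p(7, 1) + 14)*(-15 - 1*25) = (7 + 14)*(-15 - 1*25) = 21*(-15 - 25) = 21*(-40) = -840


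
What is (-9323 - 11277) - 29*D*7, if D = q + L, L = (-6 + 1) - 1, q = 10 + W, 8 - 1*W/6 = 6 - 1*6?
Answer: -31156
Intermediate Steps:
W = 48 (W = 48 - 6*(6 - 1*6) = 48 - 6*(6 - 6) = 48 - 6*0 = 48 + 0 = 48)
q = 58 (q = 10 + 48 = 58)
L = -6 (L = -5 - 1 = -6)
D = 52 (D = 58 - 6 = 52)
(-9323 - 11277) - 29*D*7 = (-9323 - 11277) - 29*52*7 = -20600 - 1508*7 = -20600 - 1*10556 = -20600 - 10556 = -31156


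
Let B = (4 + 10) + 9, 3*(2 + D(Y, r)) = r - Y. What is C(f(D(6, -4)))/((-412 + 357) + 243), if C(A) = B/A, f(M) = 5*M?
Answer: -69/15040 ≈ -0.0045878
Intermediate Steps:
D(Y, r) = -2 - Y/3 + r/3 (D(Y, r) = -2 + (r - Y)/3 = -2 + (-Y/3 + r/3) = -2 - Y/3 + r/3)
B = 23 (B = 14 + 9 = 23)
C(A) = 23/A
C(f(D(6, -4)))/((-412 + 357) + 243) = (23/((5*(-2 - ⅓*6 + (⅓)*(-4)))))/((-412 + 357) + 243) = (23/((5*(-2 - 2 - 4/3))))/(-55 + 243) = (23/((5*(-16/3))))/188 = (23/(-80/3))/188 = (23*(-3/80))/188 = (1/188)*(-69/80) = -69/15040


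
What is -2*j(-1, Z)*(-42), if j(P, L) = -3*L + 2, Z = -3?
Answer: 924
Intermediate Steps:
j(P, L) = 2 - 3*L
-2*j(-1, Z)*(-42) = -2*(2 - 3*(-3))*(-42) = -2*(2 + 9)*(-42) = -2*11*(-42) = -22*(-42) = 924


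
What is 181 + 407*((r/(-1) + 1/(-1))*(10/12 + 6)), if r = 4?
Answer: -82349/6 ≈ -13725.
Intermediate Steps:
181 + 407*((r/(-1) + 1/(-1))*(10/12 + 6)) = 181 + 407*((4/(-1) + 1/(-1))*(10/12 + 6)) = 181 + 407*((4*(-1) + 1*(-1))*(10*(1/12) + 6)) = 181 + 407*((-4 - 1)*(⅚ + 6)) = 181 + 407*(-5*41/6) = 181 + 407*(-205/6) = 181 - 83435/6 = -82349/6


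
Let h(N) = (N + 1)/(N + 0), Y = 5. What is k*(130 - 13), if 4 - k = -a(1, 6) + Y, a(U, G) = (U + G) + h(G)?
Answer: 1677/2 ≈ 838.50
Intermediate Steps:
h(N) = (1 + N)/N
a(U, G) = G + U + (1 + G)/G (a(U, G) = (U + G) + (1 + G)/G = (G + U) + (1 + G)/G = G + U + (1 + G)/G)
k = 43/6 (k = 4 - (-(1 + 6 + 1 + 1/6) + 5) = 4 - (-(1 + 6 + 1 + ⅙) + 5) = 4 - (-1*49/6 + 5) = 4 - (-49/6 + 5) = 4 - 1*(-19/6) = 4 + 19/6 = 43/6 ≈ 7.1667)
k*(130 - 13) = 43*(130 - 13)/6 = (43/6)*117 = 1677/2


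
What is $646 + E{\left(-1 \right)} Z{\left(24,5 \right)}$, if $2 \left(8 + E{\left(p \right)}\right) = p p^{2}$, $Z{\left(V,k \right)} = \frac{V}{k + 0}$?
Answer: $\frac{3026}{5} \approx 605.2$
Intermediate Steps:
$Z{\left(V,k \right)} = \frac{V}{k}$
$E{\left(p \right)} = -8 + \frac{p^{3}}{2}$ ($E{\left(p \right)} = -8 + \frac{p p^{2}}{2} = -8 + \frac{p^{3}}{2}$)
$646 + E{\left(-1 \right)} Z{\left(24,5 \right)} = 646 + \left(-8 + \frac{\left(-1\right)^{3}}{2}\right) \frac{24}{5} = 646 + \left(-8 + \frac{1}{2} \left(-1\right)\right) 24 \cdot \frac{1}{5} = 646 + \left(-8 - \frac{1}{2}\right) \frac{24}{5} = 646 - \frac{204}{5} = \frac{3026}{5}$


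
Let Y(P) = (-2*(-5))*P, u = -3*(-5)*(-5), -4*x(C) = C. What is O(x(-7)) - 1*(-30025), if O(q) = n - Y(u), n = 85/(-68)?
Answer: 123095/4 ≈ 30774.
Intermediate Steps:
n = -5/4 (n = 85*(-1/68) = -5/4 ≈ -1.2500)
x(C) = -C/4
u = -75 (u = 15*(-5) = -75)
Y(P) = 10*P
O(q) = 2995/4 (O(q) = -5/4 - 10*(-75) = -5/4 - 1*(-750) = -5/4 + 750 = 2995/4)
O(x(-7)) - 1*(-30025) = 2995/4 - 1*(-30025) = 2995/4 + 30025 = 123095/4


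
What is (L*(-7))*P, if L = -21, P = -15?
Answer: -2205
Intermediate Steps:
(L*(-7))*P = -21*(-7)*(-15) = 147*(-15) = -2205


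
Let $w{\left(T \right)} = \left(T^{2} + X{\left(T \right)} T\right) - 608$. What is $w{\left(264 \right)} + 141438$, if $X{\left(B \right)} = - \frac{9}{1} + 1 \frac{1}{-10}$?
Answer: $\frac{1040618}{5} \approx 2.0812 \cdot 10^{5}$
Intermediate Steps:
$X{\left(B \right)} = - \frac{91}{10}$ ($X{\left(B \right)} = \left(-9\right) 1 + 1 \left(- \frac{1}{10}\right) = -9 - \frac{1}{10} = - \frac{91}{10}$)
$w{\left(T \right)} = -608 + T^{2} - \frac{91 T}{10}$ ($w{\left(T \right)} = \left(T^{2} - \frac{91 T}{10}\right) - 608 = -608 + T^{2} - \frac{91 T}{10}$)
$w{\left(264 \right)} + 141438 = \left(-608 + 264^{2} - \frac{12012}{5}\right) + 141438 = \left(-608 + 69696 - \frac{12012}{5}\right) + 141438 = \frac{333428}{5} + 141438 = \frac{1040618}{5}$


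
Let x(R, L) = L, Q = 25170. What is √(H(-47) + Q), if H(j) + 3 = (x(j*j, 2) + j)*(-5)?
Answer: 92*√3 ≈ 159.35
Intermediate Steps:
H(j) = -13 - 5*j (H(j) = -3 + (2 + j)*(-5) = -3 + (-10 - 5*j) = -13 - 5*j)
√(H(-47) + Q) = √((-13 - 5*(-47)) + 25170) = √((-13 + 235) + 25170) = √(222 + 25170) = √25392 = 92*√3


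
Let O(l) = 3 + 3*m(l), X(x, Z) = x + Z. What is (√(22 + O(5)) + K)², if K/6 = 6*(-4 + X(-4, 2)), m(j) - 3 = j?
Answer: 43681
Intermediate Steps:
m(j) = 3 + j
X(x, Z) = Z + x
K = -216 (K = 6*(6*(-4 + (2 - 4))) = 6*(6*(-4 - 2)) = 6*(6*(-6)) = 6*(-36) = -216)
O(l) = 12 + 3*l (O(l) = 3 + 3*(3 + l) = 3 + (9 + 3*l) = 12 + 3*l)
(√(22 + O(5)) + K)² = (√(22 + (12 + 3*5)) - 216)² = (√(22 + (12 + 15)) - 216)² = (√(22 + 27) - 216)² = (√49 - 216)² = (7 - 216)² = (-209)² = 43681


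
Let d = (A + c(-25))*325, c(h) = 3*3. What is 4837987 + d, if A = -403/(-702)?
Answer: 261419323/54 ≈ 4.8411e+6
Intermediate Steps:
c(h) = 9
A = 31/54 (A = -403*(-1/702) = 31/54 ≈ 0.57407)
d = 168025/54 (d = (31/54 + 9)*325 = (517/54)*325 = 168025/54 ≈ 3111.6)
4837987 + d = 4837987 + 168025/54 = 261419323/54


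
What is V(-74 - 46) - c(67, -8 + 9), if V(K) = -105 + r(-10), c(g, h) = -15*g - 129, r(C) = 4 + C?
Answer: 1023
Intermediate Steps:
c(g, h) = -129 - 15*g
V(K) = -111 (V(K) = -105 + (4 - 10) = -105 - 6 = -111)
V(-74 - 46) - c(67, -8 + 9) = -111 - (-129 - 15*67) = -111 - (-129 - 1005) = -111 - 1*(-1134) = -111 + 1134 = 1023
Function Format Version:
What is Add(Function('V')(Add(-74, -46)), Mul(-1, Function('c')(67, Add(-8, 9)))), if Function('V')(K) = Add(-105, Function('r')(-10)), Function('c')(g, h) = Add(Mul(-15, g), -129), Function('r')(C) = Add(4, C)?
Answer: 1023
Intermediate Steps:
Function('c')(g, h) = Add(-129, Mul(-15, g))
Function('V')(K) = -111 (Function('V')(K) = Add(-105, Add(4, -10)) = Add(-105, -6) = -111)
Add(Function('V')(Add(-74, -46)), Mul(-1, Function('c')(67, Add(-8, 9)))) = Add(-111, Mul(-1, Add(-129, Mul(-15, 67)))) = Add(-111, Mul(-1, Add(-129, -1005))) = Add(-111, Mul(-1, -1134)) = Add(-111, 1134) = 1023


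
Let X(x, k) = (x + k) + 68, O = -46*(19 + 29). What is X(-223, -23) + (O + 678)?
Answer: -1708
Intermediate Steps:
O = -2208 (O = -46*48 = -2208)
X(x, k) = 68 + k + x (X(x, k) = (k + x) + 68 = 68 + k + x)
X(-223, -23) + (O + 678) = (68 - 23 - 223) + (-2208 + 678) = -178 - 1530 = -1708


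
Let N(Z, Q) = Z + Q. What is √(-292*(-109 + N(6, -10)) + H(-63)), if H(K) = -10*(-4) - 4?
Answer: 2*√8258 ≈ 181.75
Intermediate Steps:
H(K) = 36 (H(K) = 40 - 4 = 36)
N(Z, Q) = Q + Z
√(-292*(-109 + N(6, -10)) + H(-63)) = √(-292*(-109 + (-10 + 6)) + 36) = √(-292*(-109 - 4) + 36) = √(-292*(-113) + 36) = √(32996 + 36) = √33032 = 2*√8258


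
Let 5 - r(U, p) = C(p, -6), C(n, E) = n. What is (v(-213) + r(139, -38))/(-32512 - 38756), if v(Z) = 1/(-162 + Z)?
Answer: -4031/6681375 ≈ -0.00060332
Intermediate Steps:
r(U, p) = 5 - p
(v(-213) + r(139, -38))/(-32512 - 38756) = (1/(-162 - 213) + (5 - 1*(-38)))/(-32512 - 38756) = (1/(-375) + (5 + 38))/(-71268) = (-1/375 + 43)*(-1/71268) = (16124/375)*(-1/71268) = -4031/6681375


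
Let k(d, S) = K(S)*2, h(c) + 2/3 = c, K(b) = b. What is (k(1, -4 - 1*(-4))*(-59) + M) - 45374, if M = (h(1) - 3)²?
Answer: -408302/9 ≈ -45367.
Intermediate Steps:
h(c) = -⅔ + c
k(d, S) = 2*S (k(d, S) = S*2 = 2*S)
M = 64/9 (M = ((-⅔ + 1) - 3)² = (⅓ - 3)² = (-8/3)² = 64/9 ≈ 7.1111)
(k(1, -4 - 1*(-4))*(-59) + M) - 45374 = ((2*(-4 - 1*(-4)))*(-59) + 64/9) - 45374 = ((2*(-4 + 4))*(-59) + 64/9) - 45374 = ((2*0)*(-59) + 64/9) - 45374 = (0*(-59) + 64/9) - 45374 = (0 + 64/9) - 45374 = 64/9 - 45374 = -408302/9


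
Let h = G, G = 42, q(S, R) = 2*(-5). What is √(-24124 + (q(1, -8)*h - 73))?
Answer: I*√24617 ≈ 156.9*I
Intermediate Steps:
q(S, R) = -10
h = 42
√(-24124 + (q(1, -8)*h - 73)) = √(-24124 + (-10*42 - 73)) = √(-24124 + (-420 - 73)) = √(-24124 - 493) = √(-24617) = I*√24617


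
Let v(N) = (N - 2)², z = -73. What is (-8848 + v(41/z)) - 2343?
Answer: -59601870/5329 ≈ -11184.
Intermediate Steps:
v(N) = (-2 + N)²
(-8848 + v(41/z)) - 2343 = (-8848 + (-2 + 41/(-73))²) - 2343 = (-8848 + (-2 + 41*(-1/73))²) - 2343 = (-8848 + (-2 - 41/73)²) - 2343 = (-8848 + (-187/73)²) - 2343 = (-8848 + 34969/5329) - 2343 = -47116023/5329 - 2343 = -59601870/5329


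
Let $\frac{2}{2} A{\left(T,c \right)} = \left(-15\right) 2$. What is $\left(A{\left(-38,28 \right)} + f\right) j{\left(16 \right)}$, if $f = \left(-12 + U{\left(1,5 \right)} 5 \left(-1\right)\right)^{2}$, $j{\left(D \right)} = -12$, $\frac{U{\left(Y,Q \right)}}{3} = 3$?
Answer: $-38628$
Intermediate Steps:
$U{\left(Y,Q \right)} = 9$ ($U{\left(Y,Q \right)} = 3 \cdot 3 = 9$)
$A{\left(T,c \right)} = -30$ ($A{\left(T,c \right)} = \left(-15\right) 2 = -30$)
$f = 3249$ ($f = \left(-12 + 9 \cdot 5 \left(-1\right)\right)^{2} = \left(-12 + 45 \left(-1\right)\right)^{2} = \left(-12 - 45\right)^{2} = \left(-57\right)^{2} = 3249$)
$\left(A{\left(-38,28 \right)} + f\right) j{\left(16 \right)} = \left(-30 + 3249\right) \left(-12\right) = 3219 \left(-12\right) = -38628$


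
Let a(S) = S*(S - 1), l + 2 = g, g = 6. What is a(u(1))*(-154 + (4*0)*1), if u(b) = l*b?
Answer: -1848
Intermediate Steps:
l = 4 (l = -2 + 6 = 4)
u(b) = 4*b
a(S) = S*(-1 + S)
a(u(1))*(-154 + (4*0)*1) = ((4*1)*(-1 + 4*1))*(-154 + (4*0)*1) = (4*(-1 + 4))*(-154 + 0*1) = (4*3)*(-154 + 0) = 12*(-154) = -1848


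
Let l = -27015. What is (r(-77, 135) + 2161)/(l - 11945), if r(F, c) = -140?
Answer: -2021/38960 ≈ -0.051874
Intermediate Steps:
(r(-77, 135) + 2161)/(l - 11945) = (-140 + 2161)/(-27015 - 11945) = 2021/(-38960) = 2021*(-1/38960) = -2021/38960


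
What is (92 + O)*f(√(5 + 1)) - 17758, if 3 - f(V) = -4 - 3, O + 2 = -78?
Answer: -17638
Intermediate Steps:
O = -80 (O = -2 - 78 = -80)
f(V) = 10 (f(V) = 3 - (-4 - 3) = 3 - 1*(-7) = 3 + 7 = 10)
(92 + O)*f(√(5 + 1)) - 17758 = (92 - 80)*10 - 17758 = 12*10 - 17758 = 120 - 17758 = -17638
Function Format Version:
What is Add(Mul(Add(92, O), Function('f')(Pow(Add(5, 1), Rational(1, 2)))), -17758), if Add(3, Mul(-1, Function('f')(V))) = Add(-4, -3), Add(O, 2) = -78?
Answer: -17638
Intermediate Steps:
O = -80 (O = Add(-2, -78) = -80)
Function('f')(V) = 10 (Function('f')(V) = Add(3, Mul(-1, Add(-4, -3))) = Add(3, Mul(-1, -7)) = Add(3, 7) = 10)
Add(Mul(Add(92, O), Function('f')(Pow(Add(5, 1), Rational(1, 2)))), -17758) = Add(Mul(Add(92, -80), 10), -17758) = Add(Mul(12, 10), -17758) = Add(120, -17758) = -17638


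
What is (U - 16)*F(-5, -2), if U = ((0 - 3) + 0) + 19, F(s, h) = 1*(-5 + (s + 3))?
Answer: 0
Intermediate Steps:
F(s, h) = -2 + s (F(s, h) = 1*(-5 + (3 + s)) = 1*(-2 + s) = -2 + s)
U = 16 (U = (-3 + 0) + 19 = -3 + 19 = 16)
(U - 16)*F(-5, -2) = (16 - 16)*(-2 - 5) = 0*(-7) = 0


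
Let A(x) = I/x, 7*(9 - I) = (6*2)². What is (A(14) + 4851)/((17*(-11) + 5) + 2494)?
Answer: 475317/226576 ≈ 2.0978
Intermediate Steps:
I = -81/7 (I = 9 - (6*2)²/7 = 9 - ⅐*12² = 9 - ⅐*144 = 9 - 144/7 = -81/7 ≈ -11.571)
A(x) = -81/(7*x)
(A(14) + 4851)/((17*(-11) + 5) + 2494) = (-81/7/14 + 4851)/((17*(-11) + 5) + 2494) = (-81/7*1/14 + 4851)/((-187 + 5) + 2494) = (-81/98 + 4851)/(-182 + 2494) = (475317/98)/2312 = (475317/98)*(1/2312) = 475317/226576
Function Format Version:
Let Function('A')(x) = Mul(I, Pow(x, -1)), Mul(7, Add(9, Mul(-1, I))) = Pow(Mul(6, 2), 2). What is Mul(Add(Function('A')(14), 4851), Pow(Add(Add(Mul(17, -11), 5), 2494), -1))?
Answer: Rational(475317, 226576) ≈ 2.0978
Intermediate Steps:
I = Rational(-81, 7) (I = Add(9, Mul(Rational(-1, 7), Pow(Mul(6, 2), 2))) = Add(9, Mul(Rational(-1, 7), Pow(12, 2))) = Add(9, Mul(Rational(-1, 7), 144)) = Add(9, Rational(-144, 7)) = Rational(-81, 7) ≈ -11.571)
Function('A')(x) = Mul(Rational(-81, 7), Pow(x, -1))
Mul(Add(Function('A')(14), 4851), Pow(Add(Add(Mul(17, -11), 5), 2494), -1)) = Mul(Add(Mul(Rational(-81, 7), Pow(14, -1)), 4851), Pow(Add(Add(Mul(17, -11), 5), 2494), -1)) = Mul(Add(Mul(Rational(-81, 7), Rational(1, 14)), 4851), Pow(Add(Add(-187, 5), 2494), -1)) = Mul(Add(Rational(-81, 98), 4851), Pow(Add(-182, 2494), -1)) = Mul(Rational(475317, 98), Pow(2312, -1)) = Mul(Rational(475317, 98), Rational(1, 2312)) = Rational(475317, 226576)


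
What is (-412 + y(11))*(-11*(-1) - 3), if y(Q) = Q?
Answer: -3208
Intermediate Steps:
(-412 + y(11))*(-11*(-1) - 3) = (-412 + 11)*(-11*(-1) - 3) = -401*(11 - 3) = -401*8 = -3208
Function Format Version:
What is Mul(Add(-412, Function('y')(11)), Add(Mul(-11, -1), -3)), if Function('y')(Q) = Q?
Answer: -3208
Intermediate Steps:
Mul(Add(-412, Function('y')(11)), Add(Mul(-11, -1), -3)) = Mul(Add(-412, 11), Add(Mul(-11, -1), -3)) = Mul(-401, Add(11, -3)) = Mul(-401, 8) = -3208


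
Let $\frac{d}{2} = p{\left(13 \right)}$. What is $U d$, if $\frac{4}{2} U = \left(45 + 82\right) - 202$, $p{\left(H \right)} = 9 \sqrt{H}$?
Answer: $- 675 \sqrt{13} \approx -2433.7$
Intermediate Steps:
$U = - \frac{75}{2}$ ($U = \frac{\left(45 + 82\right) - 202}{2} = \frac{127 - 202}{2} = \frac{1}{2} \left(-75\right) = - \frac{75}{2} \approx -37.5$)
$d = 18 \sqrt{13}$ ($d = 2 \cdot 9 \sqrt{13} = 18 \sqrt{13} \approx 64.9$)
$U d = - \frac{75 \cdot 18 \sqrt{13}}{2} = - 675 \sqrt{13}$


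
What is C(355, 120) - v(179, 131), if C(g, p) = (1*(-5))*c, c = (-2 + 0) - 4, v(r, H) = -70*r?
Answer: 12560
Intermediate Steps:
c = -6 (c = -2 - 4 = -6)
C(g, p) = 30 (C(g, p) = (1*(-5))*(-6) = -5*(-6) = 30)
C(355, 120) - v(179, 131) = 30 - (-70)*179 = 30 - 1*(-12530) = 30 + 12530 = 12560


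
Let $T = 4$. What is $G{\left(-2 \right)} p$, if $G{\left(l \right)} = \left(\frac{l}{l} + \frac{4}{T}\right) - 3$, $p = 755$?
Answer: $-755$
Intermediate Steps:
$G{\left(l \right)} = -1$ ($G{\left(l \right)} = \left(\frac{l}{l} + \frac{4}{4}\right) - 3 = \left(1 + 4 \cdot \frac{1}{4}\right) - 3 = \left(1 + 1\right) - 3 = 2 - 3 = -1$)
$G{\left(-2 \right)} p = \left(-1\right) 755 = -755$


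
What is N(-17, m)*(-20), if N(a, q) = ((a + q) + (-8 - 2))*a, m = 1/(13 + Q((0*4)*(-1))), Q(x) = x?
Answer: -119000/13 ≈ -9153.8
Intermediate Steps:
m = 1/13 (m = 1/(13 + (0*4)*(-1)) = 1/(13 + 0*(-1)) = 1/(13 + 0) = 1/13 ≈ 0.076923)
N(a, q) = a*(-10 + a + q) (N(a, q) = ((a + q) - 10)*a = (-10 + a + q)*a = a*(-10 + a + q))
N(-17, m)*(-20) = -17*(-10 - 17 + 1/13)*(-20) = -17*(-350/13)*(-20) = (5950/13)*(-20) = -119000/13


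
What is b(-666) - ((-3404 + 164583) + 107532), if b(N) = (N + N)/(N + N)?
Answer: -268710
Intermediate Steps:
b(N) = 1 (b(N) = (2*N)/((2*N)) = (2*N)*(1/(2*N)) = 1)
b(-666) - ((-3404 + 164583) + 107532) = 1 - ((-3404 + 164583) + 107532) = 1 - (161179 + 107532) = 1 - 1*268711 = 1 - 268711 = -268710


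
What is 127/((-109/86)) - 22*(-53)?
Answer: 116172/109 ≈ 1065.8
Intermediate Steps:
127/((-109/86)) - 22*(-53) = 127/((-109*1/86)) + 1166 = 127/(-109/86) + 1166 = 127*(-86/109) + 1166 = -10922/109 + 1166 = 116172/109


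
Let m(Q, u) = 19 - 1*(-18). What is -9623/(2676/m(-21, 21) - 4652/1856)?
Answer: -165207664/1198633 ≈ -137.83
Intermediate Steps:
m(Q, u) = 37 (m(Q, u) = 19 + 18 = 37)
-9623/(2676/m(-21, 21) - 4652/1856) = -9623/(2676/37 - 4652/1856) = -9623/(2676*(1/37) - 4652*1/1856) = -9623/(2676/37 - 1163/464) = -9623/1198633/17168 = -9623*17168/1198633 = -165207664/1198633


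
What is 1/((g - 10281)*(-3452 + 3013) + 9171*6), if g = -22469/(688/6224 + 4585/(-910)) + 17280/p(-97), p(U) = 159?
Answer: 2641573/6654232663943 ≈ 3.9698e-7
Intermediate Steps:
g = 12331411858/2641573 (g = -22469/(688/6224 + 4585/(-910)) + 17280/159 = -22469/(688*(1/6224) + 4585*(-1/910)) + 17280*(1/159) = -22469/(43/389 - 131/26) + 5760/53 = -22469/(-49841/10114) + 5760/53 = -22469*(-10114/49841) + 5760/53 = 227251466/49841 + 5760/53 = 12331411858/2641573 ≈ 4668.2)
1/((g - 10281)*(-3452 + 3013) + 9171*6) = 1/((12331411858/2641573 - 10281)*(-3452 + 3013) + 9171*6) = 1/(-14826600155/2641573*(-439) + 55026) = 1/(6508877468045/2641573 + 55026) = 1/(6654232663943/2641573) = 2641573/6654232663943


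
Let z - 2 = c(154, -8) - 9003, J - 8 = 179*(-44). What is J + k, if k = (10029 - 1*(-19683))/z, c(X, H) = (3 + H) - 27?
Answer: -23700452/3011 ≈ -7871.3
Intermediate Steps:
c(X, H) = -24 + H
J = -7868 (J = 8 + 179*(-44) = 8 - 7876 = -7868)
z = -9033 (z = 2 + ((-24 - 8) - 9003) = 2 + (-32 - 9003) = 2 - 9035 = -9033)
k = -9904/3011 (k = (10029 - 1*(-19683))/(-9033) = (10029 + 19683)*(-1/9033) = 29712*(-1/9033) = -9904/3011 ≈ -3.2893)
J + k = -7868 - 9904/3011 = -23700452/3011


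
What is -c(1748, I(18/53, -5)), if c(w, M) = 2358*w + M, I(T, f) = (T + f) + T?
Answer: -218454323/53 ≈ -4.1218e+6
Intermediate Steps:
I(T, f) = f + 2*T
c(w, M) = M + 2358*w
-c(1748, I(18/53, -5)) = -((-5 + 2*(18/53)) + 2358*1748) = -((-5 + 2*(18*(1/53))) + 4121784) = -((-5 + 2*(18/53)) + 4121784) = -((-5 + 36/53) + 4121784) = -(-229/53 + 4121784) = -1*218454323/53 = -218454323/53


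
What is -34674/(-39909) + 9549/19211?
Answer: 349071085/255563933 ≈ 1.3659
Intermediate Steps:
-34674/(-39909) + 9549/19211 = -34674*(-1/39909) + 9549*(1/19211) = 11558/13303 + 9549/19211 = 349071085/255563933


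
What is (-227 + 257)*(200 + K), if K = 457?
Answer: 19710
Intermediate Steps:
(-227 + 257)*(200 + K) = (-227 + 257)*(200 + 457) = 30*657 = 19710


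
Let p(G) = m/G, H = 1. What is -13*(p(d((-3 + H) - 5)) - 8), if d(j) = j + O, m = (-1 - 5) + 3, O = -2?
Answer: 299/3 ≈ 99.667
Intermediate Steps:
m = -3 (m = -6 + 3 = -3)
d(j) = -2 + j (d(j) = j - 2 = -2 + j)
p(G) = -3/G
-13*(p(d((-3 + H) - 5)) - 8) = -13*(-3/(-2 + ((-3 + 1) - 5)) - 8) = -13*(-3/(-2 + (-2 - 5)) - 8) = -13*(-3/(-2 - 7) - 8) = -13*(-3/(-9) - 8) = -13*(-3*(-⅑) - 8) = -13*(⅓ - 8) = -13*(-23/3) = 299/3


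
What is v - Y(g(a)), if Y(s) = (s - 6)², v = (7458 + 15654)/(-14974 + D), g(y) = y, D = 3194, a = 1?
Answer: -79403/2945 ≈ -26.962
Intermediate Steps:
v = -5778/2945 (v = (7458 + 15654)/(-14974 + 3194) = 23112/(-11780) = 23112*(-1/11780) = -5778/2945 ≈ -1.9620)
Y(s) = (-6 + s)²
v - Y(g(a)) = -5778/2945 - (-6 + 1)² = -5778/2945 - 1*(-5)² = -5778/2945 - 1*25 = -5778/2945 - 25 = -79403/2945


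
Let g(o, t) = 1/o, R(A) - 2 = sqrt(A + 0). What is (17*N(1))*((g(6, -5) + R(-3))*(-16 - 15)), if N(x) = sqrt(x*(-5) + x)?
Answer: 1054*sqrt(3) - 6851*I/3 ≈ 1825.6 - 2283.7*I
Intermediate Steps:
R(A) = 2 + sqrt(A) (R(A) = 2 + sqrt(A + 0) = 2 + sqrt(A))
N(x) = 2*sqrt(-x) (N(x) = sqrt(-5*x + x) = sqrt(-4*x) = 2*sqrt(-x))
(17*N(1))*((g(6, -5) + R(-3))*(-16 - 15)) = (17*(2*sqrt(-1*1)))*((1/6 + (2 + sqrt(-3)))*(-16 - 15)) = (17*(2*sqrt(-1)))*((1/6 + (2 + I*sqrt(3)))*(-31)) = (17*(2*I))*((13/6 + I*sqrt(3))*(-31)) = (34*I)*(-403/6 - 31*I*sqrt(3)) = 34*I*(-403/6 - 31*I*sqrt(3))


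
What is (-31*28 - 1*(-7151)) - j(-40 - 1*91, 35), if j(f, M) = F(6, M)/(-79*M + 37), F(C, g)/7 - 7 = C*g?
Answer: 552953/88 ≈ 6283.6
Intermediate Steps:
F(C, g) = 49 + 7*C*g (F(C, g) = 49 + 7*(C*g) = 49 + 7*C*g)
j(f, M) = (49 + 42*M)/(37 - 79*M) (j(f, M) = (49 + 7*6*M)/(-79*M + 37) = (49 + 42*M)/(37 - 79*M))
(-31*28 - 1*(-7151)) - j(-40 - 1*91, 35) = (-31*28 - 1*(-7151)) - 7*(-7 - 6*35)/(-37 + 79*35) = (-868 + 7151) - 7*(-7 - 210)/(-37 + 2765) = 6283 - 7*(-217)/2728 = 6283 - 1*(-49/88) = 6283 + 49/88 = 552953/88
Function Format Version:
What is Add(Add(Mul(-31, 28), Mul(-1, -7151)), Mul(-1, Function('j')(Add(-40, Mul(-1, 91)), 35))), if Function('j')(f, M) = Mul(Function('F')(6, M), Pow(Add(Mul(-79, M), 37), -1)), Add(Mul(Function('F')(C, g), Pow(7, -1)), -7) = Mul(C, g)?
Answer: Rational(552953, 88) ≈ 6283.6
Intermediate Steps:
Function('F')(C, g) = Add(49, Mul(7, C, g)) (Function('F')(C, g) = Add(49, Mul(7, Mul(C, g))) = Add(49, Mul(7, C, g)))
Function('j')(f, M) = Mul(Pow(Add(37, Mul(-79, M)), -1), Add(49, Mul(42, M))) (Function('j')(f, M) = Mul(Add(49, Mul(7, 6, M)), Pow(Add(Mul(-79, M), 37), -1)) = Mul(Add(49, Mul(42, M)), Pow(Add(37, Mul(-79, M)), -1)) = Mul(Pow(Add(37, Mul(-79, M)), -1), Add(49, Mul(42, M))))
Add(Add(Mul(-31, 28), Mul(-1, -7151)), Mul(-1, Function('j')(Add(-40, Mul(-1, 91)), 35))) = Add(Add(Mul(-31, 28), Mul(-1, -7151)), Mul(-1, Mul(7, Pow(Add(-37, Mul(79, 35)), -1), Add(-7, Mul(-6, 35))))) = Add(Add(-868, 7151), Mul(-1, Mul(7, Pow(Add(-37, 2765), -1), Add(-7, -210)))) = Add(6283, Mul(-1, Mul(7, Pow(2728, -1), -217))) = Add(6283, Mul(-1, Mul(7, Rational(1, 2728), -217))) = Add(6283, Mul(-1, Rational(-49, 88))) = Add(6283, Rational(49, 88)) = Rational(552953, 88)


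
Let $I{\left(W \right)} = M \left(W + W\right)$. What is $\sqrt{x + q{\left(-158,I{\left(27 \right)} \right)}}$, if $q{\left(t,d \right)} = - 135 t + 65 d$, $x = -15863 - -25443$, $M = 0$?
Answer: $\sqrt{30910} \approx 175.81$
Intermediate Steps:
$x = 9580$ ($x = -15863 + 25443 = 9580$)
$I{\left(W \right)} = 0$ ($I{\left(W \right)} = 0 \left(W + W\right) = 0 \cdot 2 W = 0$)
$\sqrt{x + q{\left(-158,I{\left(27 \right)} \right)}} = \sqrt{9580 + \left(\left(-135\right) \left(-158\right) + 65 \cdot 0\right)} = \sqrt{9580 + \left(21330 + 0\right)} = \sqrt{9580 + 21330} = \sqrt{30910}$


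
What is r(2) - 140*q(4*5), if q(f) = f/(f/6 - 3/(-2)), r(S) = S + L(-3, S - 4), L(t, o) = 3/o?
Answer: -33571/58 ≈ -578.81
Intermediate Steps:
r(S) = S + 3/(-4 + S) (r(S) = S + 3/(S - 4) = S + 3/(-4 + S))
q(f) = f/(3/2 + f/6) (q(f) = f/(f*(⅙) - 3*(-½)) = f/(f/6 + 3/2) = f/(3/2 + f/6))
r(2) - 140*q(4*5) = (3 + 2*(-4 + 2))/(-4 + 2) - 840*4*5/(9 + 4*5) = (3 + 2*(-2))/(-2) - 840*20/(9 + 20) = -(3 - 4)/2 - 840*20/29 = -½*(-1) - 840*20/29 = ½ - 140*120/29 = ½ - 16800/29 = -33571/58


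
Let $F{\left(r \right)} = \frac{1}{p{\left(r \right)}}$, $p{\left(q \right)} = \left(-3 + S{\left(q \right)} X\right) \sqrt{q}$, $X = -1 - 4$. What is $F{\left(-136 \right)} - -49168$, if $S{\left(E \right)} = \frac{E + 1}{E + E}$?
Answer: $49168 + \frac{4 i \sqrt{34}}{1491} \approx 49168.0 + 0.015643 i$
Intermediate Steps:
$S{\left(E \right)} = \frac{1 + E}{2 E}$
$X = -5$
$p{\left(q \right)} = \sqrt{q} \left(-3 - \frac{5 \left(1 + q\right)}{2 q}\right)$ ($p{\left(q \right)} = \left(-3 + \frac{1 + q}{2 q} \left(-5\right)\right) \sqrt{q} = \left(-3 - \frac{5 \left(1 + q\right)}{2 q}\right) \sqrt{q} = \sqrt{q} \left(-3 - \frac{5 \left(1 + q\right)}{2 q}\right)$)
$F{\left(r \right)} = \frac{2 \sqrt{r}}{-5 - 11 r}$ ($F{\left(r \right)} = \frac{1}{\frac{1}{2} \frac{1}{\sqrt{r}} \left(-5 - 11 r\right)} = \frac{2 \sqrt{r}}{-5 - 11 r}$)
$F{\left(-136 \right)} - -49168 = - \frac{2 \sqrt{-136}}{5 + 11 \left(-136\right)} - -49168 = - \frac{2 \cdot 2 i \sqrt{34}}{5 - 1496} + 49168 = - \frac{2 \cdot 2 i \sqrt{34}}{-1491} + 49168 = \left(-2\right) 2 i \sqrt{34} \left(- \frac{1}{1491}\right) + 49168 = \frac{4 i \sqrt{34}}{1491} + 49168 = 49168 + \frac{4 i \sqrt{34}}{1491}$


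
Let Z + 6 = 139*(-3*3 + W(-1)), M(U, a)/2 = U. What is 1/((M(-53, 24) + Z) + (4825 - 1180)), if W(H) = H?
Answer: 1/2143 ≈ 0.00046664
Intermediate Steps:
M(U, a) = 2*U
Z = -1396 (Z = -6 + 139*(-3*3 - 1) = -6 + 139*(-9 - 1) = -6 + 139*(-10) = -6 - 1390 = -1396)
1/((M(-53, 24) + Z) + (4825 - 1180)) = 1/((2*(-53) - 1396) + (4825 - 1180)) = 1/((-106 - 1396) + 3645) = 1/(-1502 + 3645) = 1/2143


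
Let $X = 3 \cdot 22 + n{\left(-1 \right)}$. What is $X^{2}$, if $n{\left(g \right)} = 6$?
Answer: $5184$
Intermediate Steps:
$X = 72$ ($X = 3 \cdot 22 + 6 = 66 + 6 = 72$)
$X^{2} = 72^{2} = 5184$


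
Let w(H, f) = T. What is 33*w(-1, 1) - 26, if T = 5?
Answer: 139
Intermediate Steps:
w(H, f) = 5
33*w(-1, 1) - 26 = 33*5 - 26 = 165 - 26 = 139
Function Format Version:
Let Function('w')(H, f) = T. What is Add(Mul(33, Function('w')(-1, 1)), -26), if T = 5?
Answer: 139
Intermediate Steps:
Function('w')(H, f) = 5
Add(Mul(33, Function('w')(-1, 1)), -26) = Add(Mul(33, 5), -26) = Add(165, -26) = 139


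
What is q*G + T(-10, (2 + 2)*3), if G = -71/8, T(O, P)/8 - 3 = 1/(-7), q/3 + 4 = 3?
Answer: 2771/56 ≈ 49.482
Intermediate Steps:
q = -3 (q = -12 + 3*3 = -12 + 9 = -3)
T(O, P) = 160/7 (T(O, P) = 24 + 8/(-7) = 24 + 8*(-⅐) = 24 - 8/7 = 160/7)
G = -71/8 (G = -71*⅛ = -71/8 ≈ -8.8750)
q*G + T(-10, (2 + 2)*3) = -3*(-71/8) + 160/7 = 213/8 + 160/7 = 2771/56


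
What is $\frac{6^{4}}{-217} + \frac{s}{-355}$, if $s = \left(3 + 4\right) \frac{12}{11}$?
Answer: $- \frac{5079108}{847385} \approx -5.9939$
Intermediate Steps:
$s = \frac{84}{11}$ ($s = 7 \cdot 12 \cdot \frac{1}{11} = 7 \cdot \frac{12}{11} = \frac{84}{11} \approx 7.6364$)
$\frac{6^{4}}{-217} + \frac{s}{-355} = \frac{6^{4}}{-217} + \frac{84}{11 \left(-355\right)} = 1296 \left(- \frac{1}{217}\right) + \frac{84}{11} \left(- \frac{1}{355}\right) = - \frac{1296}{217} - \frac{84}{3905} = - \frac{5079108}{847385}$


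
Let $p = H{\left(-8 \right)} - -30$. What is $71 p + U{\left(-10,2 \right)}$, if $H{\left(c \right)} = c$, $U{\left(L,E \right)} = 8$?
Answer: $1570$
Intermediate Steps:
$p = 22$ ($p = -8 - -30 = -8 + 30 = 22$)
$71 p + U{\left(-10,2 \right)} = 71 \cdot 22 + 8 = 1562 + 8 = 1570$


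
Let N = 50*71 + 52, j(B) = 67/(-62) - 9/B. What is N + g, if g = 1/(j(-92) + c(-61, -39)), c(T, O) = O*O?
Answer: 15614993430/4335089 ≈ 3602.0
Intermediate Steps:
c(T, O) = O**2
j(B) = -67/62 - 9/B (j(B) = 67*(-1/62) - 9/B = -67/62 - 9/B)
N = 3602 (N = 3550 + 52 = 3602)
g = 2852/4335089 (g = 1/((-67/62 - 9/(-92)) + (-39)**2) = 1/((-67/62 - 9*(-1/92)) + 1521) = 1/((-67/62 + 9/92) + 1521) = 1/(-2803/2852 + 1521) = 1/(4335089/2852) = 2852/4335089 ≈ 0.00065789)
N + g = 3602 + 2852/4335089 = 15614993430/4335089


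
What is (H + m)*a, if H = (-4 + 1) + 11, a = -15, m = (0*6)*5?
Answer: -120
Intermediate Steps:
m = 0 (m = 0*5 = 0)
H = 8 (H = -3 + 11 = 8)
(H + m)*a = (8 + 0)*(-15) = 8*(-15) = -120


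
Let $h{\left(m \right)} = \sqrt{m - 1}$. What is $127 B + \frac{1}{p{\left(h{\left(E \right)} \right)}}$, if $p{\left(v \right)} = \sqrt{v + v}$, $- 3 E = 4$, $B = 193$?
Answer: $24511 - \frac{\sqrt{2} \sqrt[4]{3} \cdot 7^{\frac{3}{4}} i^{\frac{3}{2}}}{14} \approx 24511.0 - 0.40455 i$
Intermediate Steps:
$E = - \frac{4}{3}$ ($E = \left(- \frac{1}{3}\right) 4 = - \frac{4}{3} \approx -1.3333$)
$h{\left(m \right)} = \sqrt{-1 + m}$
$p{\left(v \right)} = \sqrt{2} \sqrt{v}$ ($p{\left(v \right)} = \sqrt{2 v} = \sqrt{2} \sqrt{v}$)
$127 B + \frac{1}{p{\left(h{\left(E \right)} \right)}} = 127 \cdot 193 + \frac{1}{\sqrt{2} \sqrt{\sqrt{-1 - \frac{4}{3}}}} = 24511 + \frac{1}{\sqrt{2} \sqrt{\sqrt{- \frac{7}{3}}}} = 24511 + \frac{1}{\sqrt{2} \sqrt{\frac{i \sqrt{21}}{3}}} = 24511 + \frac{1}{\sqrt{2} \frac{3^{\frac{3}{4}} \sqrt[4]{7} \sqrt{i}}{3}} = 24511 + \frac{1}{\frac{1}{3} \sqrt{2} \cdot 3^{\frac{3}{4}} \sqrt[4]{7} \sqrt{i}} = 24511 - \frac{\sqrt{2} \sqrt[4]{3} \cdot 7^{\frac{3}{4}} i^{\frac{3}{2}}}{14}$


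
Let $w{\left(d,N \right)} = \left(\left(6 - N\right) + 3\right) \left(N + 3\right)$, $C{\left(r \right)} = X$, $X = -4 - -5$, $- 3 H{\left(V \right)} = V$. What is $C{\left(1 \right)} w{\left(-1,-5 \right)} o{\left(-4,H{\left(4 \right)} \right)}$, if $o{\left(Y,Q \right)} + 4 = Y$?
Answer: $224$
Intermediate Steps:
$H{\left(V \right)} = - \frac{V}{3}$
$o{\left(Y,Q \right)} = -4 + Y$
$X = 1$ ($X = -4 + 5 = 1$)
$C{\left(r \right)} = 1$
$w{\left(d,N \right)} = \left(3 + N\right) \left(9 - N\right)$ ($w{\left(d,N \right)} = \left(9 - N\right) \left(3 + N\right) = \left(3 + N\right) \left(9 - N\right)$)
$C{\left(1 \right)} w{\left(-1,-5 \right)} o{\left(-4,H{\left(4 \right)} \right)} = 1 \left(27 - \left(-5\right)^{2} + 6 \left(-5\right)\right) \left(-4 - 4\right) = 1 \left(27 - 25 - 30\right) \left(-8\right) = 1 \left(-28\right) \left(-8\right) = \left(-28\right) \left(-8\right) = 224$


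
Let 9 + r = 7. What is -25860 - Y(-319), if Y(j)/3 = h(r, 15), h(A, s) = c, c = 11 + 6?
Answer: -25911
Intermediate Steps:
c = 17
r = -2 (r = -9 + 7 = -2)
h(A, s) = 17
Y(j) = 51 (Y(j) = 3*17 = 51)
-25860 - Y(-319) = -25860 - 1*51 = -25860 - 51 = -25911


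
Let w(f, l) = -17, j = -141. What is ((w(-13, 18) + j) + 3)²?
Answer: 24025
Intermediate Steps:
((w(-13, 18) + j) + 3)² = ((-17 - 141) + 3)² = (-158 + 3)² = (-155)² = 24025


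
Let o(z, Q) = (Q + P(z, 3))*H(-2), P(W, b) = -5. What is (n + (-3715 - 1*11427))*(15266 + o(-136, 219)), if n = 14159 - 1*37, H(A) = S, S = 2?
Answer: -16007880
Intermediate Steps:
H(A) = 2
o(z, Q) = -10 + 2*Q (o(z, Q) = (Q - 5)*2 = (-5 + Q)*2 = -10 + 2*Q)
n = 14122 (n = 14159 - 37 = 14122)
(n + (-3715 - 1*11427))*(15266 + o(-136, 219)) = (14122 + (-3715 - 1*11427))*(15266 + (-10 + 2*219)) = (14122 + (-3715 - 11427))*(15266 + (-10 + 438)) = (14122 - 15142)*(15266 + 428) = -1020*15694 = -16007880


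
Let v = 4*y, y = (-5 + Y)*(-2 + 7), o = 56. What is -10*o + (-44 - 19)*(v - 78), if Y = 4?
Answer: 5614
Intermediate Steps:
y = -5 (y = (-5 + 4)*(-2 + 7) = -1*5 = -5)
v = -20 (v = 4*(-5) = -20)
-10*o + (-44 - 19)*(v - 78) = -10*56 + (-44 - 19)*(-20 - 78) = -560 - 63*(-98) = -560 + 6174 = 5614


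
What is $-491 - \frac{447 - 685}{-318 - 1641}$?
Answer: $- \frac{962107}{1959} \approx -491.12$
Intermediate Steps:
$-491 - \frac{447 - 685}{-318 - 1641} = -491 - - \frac{238}{-1959} = -491 - \left(-238\right) \left(- \frac{1}{1959}\right) = -491 - \frac{238}{1959} = - \frac{962107}{1959}$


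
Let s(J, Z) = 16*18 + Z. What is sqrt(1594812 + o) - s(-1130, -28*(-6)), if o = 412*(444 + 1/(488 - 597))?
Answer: -456 + 152*sqrt(914183)/109 ≈ 877.32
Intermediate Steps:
s(J, Z) = 288 + Z
o = 19938740/109 (o = 412*(444 + 1/(-109)) = 412*(444 - 1/109) = 412*(48395/109) = 19938740/109 ≈ 1.8292e+5)
sqrt(1594812 + o) - s(-1130, -28*(-6)) = sqrt(1594812 + 19938740/109) - (288 - 28*(-6)) = sqrt(193773248/109) - (288 + 168) = 152*sqrt(914183)/109 - 1*456 = 152*sqrt(914183)/109 - 456 = -456 + 152*sqrt(914183)/109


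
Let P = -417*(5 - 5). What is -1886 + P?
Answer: -1886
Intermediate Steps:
P = 0 (P = -417*0 = 0)
-1886 + P = -1886 + 0 = -1886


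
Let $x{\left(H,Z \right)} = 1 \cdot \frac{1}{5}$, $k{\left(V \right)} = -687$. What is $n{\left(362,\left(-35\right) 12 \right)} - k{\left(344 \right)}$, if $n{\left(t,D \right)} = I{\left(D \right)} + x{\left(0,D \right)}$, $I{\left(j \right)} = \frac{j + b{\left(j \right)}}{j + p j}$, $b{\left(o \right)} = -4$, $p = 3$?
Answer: $\frac{28873}{42} \approx 687.45$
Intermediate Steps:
$x{\left(H,Z \right)} = \frac{1}{5}$ ($x{\left(H,Z \right)} = 1 \cdot \frac{1}{5} = \frac{1}{5}$)
$I{\left(j \right)} = \frac{-4 + j}{4 j}$ ($I{\left(j \right)} = \frac{j - 4}{j + 3 j} = \frac{-4 + j}{4 j}$)
$n{\left(t,D \right)} = \frac{1}{5} + \frac{-4 + D}{4 D}$ ($n{\left(t,D \right)} = \frac{-4 + D}{4 D} + \frac{1}{5} = \frac{1}{5} + \frac{-4 + D}{4 D}$)
$n{\left(362,\left(-35\right) 12 \right)} - k{\left(344 \right)} = \left(\frac{9}{20} - \frac{1}{\left(-35\right) 12}\right) - -687 = \left(\frac{9}{20} - \frac{1}{-420}\right) + 687 = \left(\frac{9}{20} - - \frac{1}{420}\right) + 687 = \left(\frac{9}{20} + \frac{1}{420}\right) + 687 = \frac{19}{42} + 687 = \frac{28873}{42}$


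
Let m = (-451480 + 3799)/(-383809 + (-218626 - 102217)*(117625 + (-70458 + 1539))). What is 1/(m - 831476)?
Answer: -5209120989/4331259083300537 ≈ -1.2027e-6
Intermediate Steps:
m = 149227/5209120989 (m = -447681/(-383809 - 320843*(117625 - 68919)) = -447681/(-383809 - 320843*48706) = -447681/(-383809 - 15626979158) = -447681/(-15627362967) = -447681*(-1/15627362967) = 149227/5209120989 ≈ 2.8647e-5)
1/(m - 831476) = 1/(149227/5209120989 - 831476) = 1/(-4331259083300537/5209120989) = -5209120989/4331259083300537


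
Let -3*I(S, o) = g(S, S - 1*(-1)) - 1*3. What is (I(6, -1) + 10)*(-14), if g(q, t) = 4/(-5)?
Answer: -2366/15 ≈ -157.73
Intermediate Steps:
g(q, t) = -4/5 (g(q, t) = 4*(-1/5) = -4/5)
I(S, o) = 19/15 (I(S, o) = -(-4/5 - 1*3)/3 = -(-4/5 - 3)/3 = -1/3*(-19/5) = 19/15)
(I(6, -1) + 10)*(-14) = (19/15 + 10)*(-14) = (169/15)*(-14) = -2366/15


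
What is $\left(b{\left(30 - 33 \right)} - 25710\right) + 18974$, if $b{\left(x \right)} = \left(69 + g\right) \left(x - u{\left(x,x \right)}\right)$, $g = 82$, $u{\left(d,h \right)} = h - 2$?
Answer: $-6434$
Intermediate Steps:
$u{\left(d,h \right)} = -2 + h$ ($u{\left(d,h \right)} = h - 2 = -2 + h$)
$b{\left(x \right)} = 302$ ($b{\left(x \right)} = \left(69 + 82\right) \left(x - \left(-2 + x\right)\right) = 151 \left(x - \left(-2 + x\right)\right) = 151 \cdot 2 = 302$)
$\left(b{\left(30 - 33 \right)} - 25710\right) + 18974 = \left(302 - 25710\right) + 18974 = -25408 + 18974 = -6434$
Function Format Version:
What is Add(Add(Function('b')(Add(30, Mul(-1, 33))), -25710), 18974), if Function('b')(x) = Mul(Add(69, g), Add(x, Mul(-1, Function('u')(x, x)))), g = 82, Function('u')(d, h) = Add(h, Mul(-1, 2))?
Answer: -6434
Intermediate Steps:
Function('u')(d, h) = Add(-2, h) (Function('u')(d, h) = Add(h, -2) = Add(-2, h))
Function('b')(x) = 302 (Function('b')(x) = Mul(Add(69, 82), Add(x, Mul(-1, Add(-2, x)))) = Mul(151, Add(x, Add(2, Mul(-1, x)))) = Mul(151, 2) = 302)
Add(Add(Function('b')(Add(30, Mul(-1, 33))), -25710), 18974) = Add(Add(302, -25710), 18974) = Add(-25408, 18974) = -6434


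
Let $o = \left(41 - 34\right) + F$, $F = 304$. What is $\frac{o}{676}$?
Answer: $\frac{311}{676} \approx 0.46006$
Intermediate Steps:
$o = 311$ ($o = \left(41 - 34\right) + 304 = 7 + 304 = 311$)
$\frac{o}{676} = \frac{311}{676}$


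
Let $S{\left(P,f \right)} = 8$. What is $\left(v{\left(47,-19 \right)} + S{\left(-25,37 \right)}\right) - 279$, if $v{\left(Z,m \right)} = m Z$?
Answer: $-1164$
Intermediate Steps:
$v{\left(Z,m \right)} = Z m$
$\left(v{\left(47,-19 \right)} + S{\left(-25,37 \right)}\right) - 279 = \left(47 \left(-19\right) + 8\right) - 279 = \left(-893 + 8\right) - 279 = -885 - 279 = -1164$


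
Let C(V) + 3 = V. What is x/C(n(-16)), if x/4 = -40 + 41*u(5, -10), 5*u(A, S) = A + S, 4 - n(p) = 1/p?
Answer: -5184/17 ≈ -304.94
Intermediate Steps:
n(p) = 4 - 1/p
u(A, S) = A/5 + S/5 (u(A, S) = (A + S)/5 = A/5 + S/5)
C(V) = -3 + V
x = -324 (x = 4*(-40 + 41*((⅕)*5 + (⅕)*(-10))) = 4*(-40 + 41*(1 - 2)) = 4*(-40 + 41*(-1)) = 4*(-40 - 41) = 4*(-81) = -324)
x/C(n(-16)) = -324/(-3 + (4 - 1/(-16))) = -324/(-3 + (4 - 1*(-1/16))) = -324/(-3 + (4 + 1/16)) = -324/(-3 + 65/16) = -324/17/16 = -324*16/17 = -5184/17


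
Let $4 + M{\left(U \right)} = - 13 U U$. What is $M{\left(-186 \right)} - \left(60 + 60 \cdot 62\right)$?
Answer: $-453532$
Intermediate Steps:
$M{\left(U \right)} = -4 - 13 U^{2}$ ($M{\left(U \right)} = -4 + - 13 U U = -4 - 13 U^{2}$)
$M{\left(-186 \right)} - \left(60 + 60 \cdot 62\right) = \left(-4 - 13 \left(-186\right)^{2}\right) - \left(60 + 60 \cdot 62\right) = \left(-4 - 449748\right) - \left(60 + 3720\right) = \left(-4 - 449748\right) - 3780 = -449752 - 3780 = -453532$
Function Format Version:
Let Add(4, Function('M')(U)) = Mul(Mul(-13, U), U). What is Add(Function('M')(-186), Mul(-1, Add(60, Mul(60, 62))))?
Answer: -453532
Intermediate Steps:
Function('M')(U) = Add(-4, Mul(-13, Pow(U, 2))) (Function('M')(U) = Add(-4, Mul(Mul(-13, U), U)) = Add(-4, Mul(-13, Pow(U, 2))))
Add(Function('M')(-186), Mul(-1, Add(60, Mul(60, 62)))) = Add(Add(-4, Mul(-13, Pow(-186, 2))), Mul(-1, Add(60, Mul(60, 62)))) = Add(Add(-4, Mul(-13, 34596)), Mul(-1, Add(60, 3720))) = Add(Add(-4, -449748), Mul(-1, 3780)) = Add(-449752, -3780) = -453532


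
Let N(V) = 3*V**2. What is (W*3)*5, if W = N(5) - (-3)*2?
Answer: 1215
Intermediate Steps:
W = 81 (W = 3*5**2 - (-3)*2 = 3*25 - 1*(-6) = 75 + 6 = 81)
(W*3)*5 = (81*3)*5 = 243*5 = 1215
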